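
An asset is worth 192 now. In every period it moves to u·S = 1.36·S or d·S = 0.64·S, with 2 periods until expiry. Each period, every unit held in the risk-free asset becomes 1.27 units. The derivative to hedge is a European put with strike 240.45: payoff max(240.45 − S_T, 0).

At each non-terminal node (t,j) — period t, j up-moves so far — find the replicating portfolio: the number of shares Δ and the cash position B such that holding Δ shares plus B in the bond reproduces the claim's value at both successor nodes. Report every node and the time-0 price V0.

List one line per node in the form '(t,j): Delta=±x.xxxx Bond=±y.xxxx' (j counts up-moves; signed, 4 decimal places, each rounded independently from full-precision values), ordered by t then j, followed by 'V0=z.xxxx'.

Since d<R<u, set p* = (R−d)/(u−d) = 0.8750; price each node as the discounted p*-expectation of its children.
Payoff layer (t=2): V(2,0)=161.8068, V(2,1)=73.3332, V(2,2)=0.0000
Node (1,0) S=122.8800: V=(p*·73.3332+(1−p*)·161.8068)/1.27=66.4507; Δ=(73.3332−161.8068)/(167.1168−78.6432)=-1.0000; B=V−Δ·S=189.3307
Node (1,1) S=261.1200: V=(p*·0.0000+(1−p*)·73.3332)/1.27=7.2178; Δ=(0.0000−73.3332)/(355.1232−167.1168)=-0.3901; B=V−Δ·S=109.0695
Node (0,0) S=192.0000: V=(p*·7.2178+(1−p*)·66.4507)/1.27=11.5133; Δ=(7.2178−66.4507)/(261.1200−122.8800)=-0.4285; B=V−Δ·S=93.7812
Root portfolio cost Δ·192+B reproduces V0=11.5133.

(0,0): Delta=-0.4285 Bond=93.7812
(1,0): Delta=-1.0000 Bond=189.3307
(1,1): Delta=-0.3901 Bond=109.0695
V0=11.5133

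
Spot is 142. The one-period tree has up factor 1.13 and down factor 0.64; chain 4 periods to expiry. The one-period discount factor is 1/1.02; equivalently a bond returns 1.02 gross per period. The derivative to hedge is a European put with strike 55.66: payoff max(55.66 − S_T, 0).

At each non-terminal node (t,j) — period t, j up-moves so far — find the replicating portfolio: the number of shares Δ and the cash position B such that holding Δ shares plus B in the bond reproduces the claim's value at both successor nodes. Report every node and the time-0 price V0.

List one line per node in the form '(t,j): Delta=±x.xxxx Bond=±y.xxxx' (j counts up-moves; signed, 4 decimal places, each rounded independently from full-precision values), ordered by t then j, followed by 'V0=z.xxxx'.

(0,0): Delta=-0.0244 Bond=3.9781
(1,0): Delta=-0.1220 Bond=12.9310
(1,1): Delta=-0.0084 Bond=1.4890
(2,0): Delta=-0.5036 Bond=35.3817
(2,1): Delta=-0.0595 Bond=6.7655
(2,2): Delta=0.0000 Bond=0.0000
(3,0): Delta=-1.0000 Bond=54.5686
(3,1): Delta=-0.4222 Bond=30.7401
(3,2): Delta=0.0000 Bond=0.0000
(3,3): Delta=0.0000 Bond=0.0000
V0=0.5155

The replicating-portfolio and risk-neutral prices coincide; use p* = (1.02−0.64)/(1.13−0.64) = 0.7755 for the latter.
Terminal payoffs: V(4,0)=31.8364, V(4,1)=13.5964, V(4,2)=0.0000, V(4,3)=0.0000, V(4,4)=0.0000
Node (3,0) S=37.2244: V=(p*·13.5964+(1−p*)·31.8364)/1.02=17.3442; Δ=(13.5964−31.8364)/(42.0636−23.8236)=-1.0000; B=V−Δ·S=54.5686
Node (3,1) S=65.7244: V=(p*·0.0000+(1−p*)·13.5964)/1.02=2.9924; Δ=(0.0000−13.5964)/(74.2686−42.0636)=-0.4222; B=V−Δ·S=30.7401
Node (3,2) S=116.0447: V=(p*·0.0000+(1−p*)·0.0000)/1.02=0.0000; Δ=(0.0000−0.0000)/(131.1305−74.2686)=0.0000; B=V−Δ·S=0.0000
Node (3,3) S=204.8914: V=(p*·0.0000+(1−p*)·0.0000)/1.02=0.0000; Δ=(0.0000−0.0000)/(231.5273−131.1305)=0.0000; B=V−Δ·S=0.0000
Node (2,0) S=58.1632: V=(p*·2.9924+(1−p*)·17.3442)/1.02=6.0924; Δ=(2.9924−17.3442)/(65.7244−37.2244)=-0.5036; B=V−Δ·S=35.3817
Node (2,1) S=102.6944: V=(p*·0.0000+(1−p*)·2.9924)/1.02=0.6586; Δ=(0.0000−2.9924)/(116.0447−65.7244)=-0.0595; B=V−Δ·S=6.7655
Node (2,2) S=181.3198: V=(p*·0.0000+(1−p*)·0.0000)/1.02=0.0000; Δ=(0.0000−0.0000)/(204.8914−116.0447)=0.0000; B=V−Δ·S=0.0000
Node (1,0) S=90.8800: V=(p*·0.6586+(1−p*)·6.0924)/1.02=1.8416; Δ=(0.6586−6.0924)/(102.6944−58.1632)=-0.1220; B=V−Δ·S=12.9310
Node (1,1) S=160.4600: V=(p*·0.0000+(1−p*)·0.6586)/1.02=0.1449; Δ=(0.0000−0.6586)/(181.3198−102.6944)=-0.0084; B=V−Δ·S=1.4890
Node (0,0) S=142.0000: V=(p*·0.1449+(1−p*)·1.8416)/1.02=0.5155; Δ=(0.1449−1.8416)/(160.4600−90.8800)=-0.0244; B=V−Δ·S=3.9781
Each (Δ,B) replicates both successor values, so the strategy is self-financing and V0 is arbitrage-free.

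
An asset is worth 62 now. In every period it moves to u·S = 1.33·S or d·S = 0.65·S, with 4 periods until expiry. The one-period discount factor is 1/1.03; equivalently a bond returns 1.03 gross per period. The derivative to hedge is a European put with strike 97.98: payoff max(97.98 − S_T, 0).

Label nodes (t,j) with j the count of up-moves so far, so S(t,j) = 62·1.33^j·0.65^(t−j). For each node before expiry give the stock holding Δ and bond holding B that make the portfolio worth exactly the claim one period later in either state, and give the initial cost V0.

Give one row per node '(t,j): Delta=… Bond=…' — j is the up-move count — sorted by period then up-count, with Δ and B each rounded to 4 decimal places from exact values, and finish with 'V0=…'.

Since d<R<u, set p* = (R−d)/(u−d) = 0.5588; price each node as the discounted p*-expectation of its children.
At expiry t=4: V(4,0)=86.9126, V(4,1)=75.3344, V(4,2)=51.6437, V(4,3)=3.1687, V(4,4)=0.0000
Node (3,0) S=17.0267: V=(p*·75.3344+(1−p*)·86.9126)/1.03=78.0995; Δ=(75.3344−86.9126)/(22.6456−11.0674)=-1.0000; B=V−Δ·S=95.1262
Node (3,1) S=34.8394: V=(p*·51.6437+(1−p*)·75.3344)/1.03=60.2869; Δ=(51.6437−75.3344)/(46.3363−22.6456)=-1.0000; B=V−Δ·S=95.1262
Node (3,2) S=71.2867: V=(p*·3.1687+(1−p*)·51.6437)/1.03=23.8395; Δ=(3.1687−51.6437)/(94.8113−46.3363)=-1.0000; B=V−Δ·S=95.1262
Node (3,3) S=145.8635: V=(p*·0.0000+(1−p*)·3.1687)/1.03=1.3573; Δ=(0.0000−3.1687)/(193.9984−94.8113)=-0.0319; B=V−Δ·S=6.0171
Node (2,0) S=26.1950: V=(p*·60.2869+(1−p*)·78.0995)/1.03=66.1605; Δ=(60.2869−78.0995)/(34.8394−17.0268)=-1.0000; B=V−Δ·S=92.3555
Node (2,1) S=53.5990: V=(p*·23.8395+(1−p*)·60.2869)/1.03=38.7565; Δ=(23.8395−60.2869)/(71.2867−34.8394)=-1.0000; B=V−Δ·S=92.3555
Node (2,2) S=109.6718: V=(p*·1.3573+(1−p*)·23.8395)/1.03=10.9475; Δ=(1.3573−23.8395)/(145.8635−71.2867)=-0.3015; B=V−Δ·S=44.0097
Node (1,0) S=40.3000: V=(p*·38.7565+(1−p*)·66.1605)/1.03=49.3656; Δ=(38.7565−66.1605)/(53.5990−26.1950)=-1.0000; B=V−Δ·S=89.6656
Node (1,1) S=82.4600: V=(p*·10.9475+(1−p*)·38.7565)/1.03=22.5400; Δ=(10.9475−38.7565)/(109.6718−53.5990)=-0.4959; B=V−Δ·S=63.4357
Node (0,0) S=62.0000: V=(p*·22.5400+(1−p*)·49.3656)/1.03=33.3736; Δ=(22.5400−49.3656)/(82.4600−40.3000)=-0.6363; B=V−Δ·S=72.8230
Self-financing check: at every node Δ·S+B equals the discounted successor values.

(0,0): Delta=-0.6363 Bond=72.8230
(1,0): Delta=-1.0000 Bond=89.6656
(1,1): Delta=-0.4959 Bond=63.4357
(2,0): Delta=-1.0000 Bond=92.3555
(2,1): Delta=-1.0000 Bond=92.3555
(2,2): Delta=-0.3015 Bond=44.0097
(3,0): Delta=-1.0000 Bond=95.1262
(3,1): Delta=-1.0000 Bond=95.1262
(3,2): Delta=-1.0000 Bond=95.1262
(3,3): Delta=-0.0319 Bond=6.0171
V0=33.3736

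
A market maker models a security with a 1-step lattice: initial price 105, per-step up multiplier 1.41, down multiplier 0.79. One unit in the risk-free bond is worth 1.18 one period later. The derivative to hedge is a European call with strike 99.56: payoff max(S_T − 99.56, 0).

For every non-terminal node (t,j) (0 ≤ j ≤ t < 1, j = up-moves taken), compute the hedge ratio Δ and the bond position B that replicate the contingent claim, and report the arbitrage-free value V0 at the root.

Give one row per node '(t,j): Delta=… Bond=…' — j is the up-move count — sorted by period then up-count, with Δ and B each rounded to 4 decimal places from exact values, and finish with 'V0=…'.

(0,0): Delta=0.7449 Bond=-52.3607
V0=25.8490

Since d<R<u, set p* = (R−d)/(u−d) = 0.6290; price each node as the discounted p*-expectation of its children.
Terminal payoffs: V(1,0)=0.0000, V(1,1)=48.4900
  t=0,j=0: stock 105.0000 → up 148.0500 (V=48.4900), down 82.9500 (V=0.0000). Price 25.8490; hedge Δ=0.7449, bond B=-52.3607.
Check: Δ(0,0)·S0 + B(0,0) = 25.8490 = V0.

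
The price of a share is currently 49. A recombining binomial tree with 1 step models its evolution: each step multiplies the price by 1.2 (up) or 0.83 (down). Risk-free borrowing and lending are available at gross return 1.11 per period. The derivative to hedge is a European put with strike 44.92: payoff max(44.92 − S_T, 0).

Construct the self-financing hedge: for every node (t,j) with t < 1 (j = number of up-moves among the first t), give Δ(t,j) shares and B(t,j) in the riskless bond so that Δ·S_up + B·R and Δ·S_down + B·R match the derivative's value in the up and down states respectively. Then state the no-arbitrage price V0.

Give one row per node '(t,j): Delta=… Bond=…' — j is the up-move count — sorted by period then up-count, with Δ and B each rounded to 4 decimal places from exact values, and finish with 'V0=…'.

The replicating-portfolio and risk-neutral prices coincide; use p* = (1.11−0.83)/(1.2−0.83) = 0.7568 for the latter.
Terminal payoffs: V(1,0)=4.2500, V(1,1)=0.0000
  t=0,j=0: stock 49.0000 → up 58.8000 (V=0.0000), down 40.6700 (V=4.2500). Price 0.9313; hedge Δ=-0.2344, bond B=12.4178.
Check: Δ(0,0)·S0 + B(0,0) = 0.9313 = V0.

(0,0): Delta=-0.2344 Bond=12.4178
V0=0.9313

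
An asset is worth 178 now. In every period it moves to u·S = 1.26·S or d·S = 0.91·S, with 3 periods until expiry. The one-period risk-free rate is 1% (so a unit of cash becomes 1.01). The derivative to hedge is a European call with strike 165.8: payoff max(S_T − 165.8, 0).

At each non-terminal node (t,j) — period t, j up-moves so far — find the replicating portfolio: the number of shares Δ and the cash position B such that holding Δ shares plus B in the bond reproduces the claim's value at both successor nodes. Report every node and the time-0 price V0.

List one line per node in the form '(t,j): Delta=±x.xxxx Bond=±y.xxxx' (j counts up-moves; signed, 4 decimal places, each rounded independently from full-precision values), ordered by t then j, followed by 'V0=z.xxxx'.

Since d<R<u, set p* = (R−d)/(u−d) = 0.2857; price each node as the discounted p*-expectation of its children.
Terminal payoffs: V(3,0)=0.0000, V(3,1)=19.9263, V(3,2)=91.3594, V(3,3)=190.2669
  t=2,j=0: stock 147.4018 → up 185.7263 (V=19.9263), down 134.1356 (V=0.0000). Price 5.6369; hedge Δ=0.3862, bond B=-51.2953.
  t=2,j=1: stock 204.0948 → up 257.1594 (V=91.3594), down 185.7263 (V=19.9263). Price 39.9364; hedge Δ=1.0000, bond B=-164.1584.
  t=2,j=2: stock 282.5928 → up 356.0669 (V=190.2669), down 257.1594 (V=91.3594). Price 118.4344; hedge Δ=1.0000, bond B=-164.1584.
  t=1,j=0: stock 161.9800 → up 204.0948 (V=39.9364), down 147.4018 (V=5.6369). Price 15.2839; hedge Δ=0.6050, bond B=-82.7148.
  t=1,j=1: stock 224.2800 → up 282.5928 (V=118.4344), down 204.0948 (V=39.9364). Price 61.7469; hedge Δ=1.0000, bond B=-162.5331.
  t=0,j=0: stock 178.0000 → up 224.2800 (V=61.7469), down 161.9800 (V=15.2839). Price 28.2763; hedge Δ=0.7458, bond B=-104.4753.
Self-financing check: at every node Δ·S+B equals the discounted successor values.

(0,0): Delta=0.7458 Bond=-104.4753
(1,0): Delta=0.6050 Bond=-82.7148
(1,1): Delta=1.0000 Bond=-162.5331
(2,0): Delta=0.3862 Bond=-51.2953
(2,1): Delta=1.0000 Bond=-164.1584
(2,2): Delta=1.0000 Bond=-164.1584
V0=28.2763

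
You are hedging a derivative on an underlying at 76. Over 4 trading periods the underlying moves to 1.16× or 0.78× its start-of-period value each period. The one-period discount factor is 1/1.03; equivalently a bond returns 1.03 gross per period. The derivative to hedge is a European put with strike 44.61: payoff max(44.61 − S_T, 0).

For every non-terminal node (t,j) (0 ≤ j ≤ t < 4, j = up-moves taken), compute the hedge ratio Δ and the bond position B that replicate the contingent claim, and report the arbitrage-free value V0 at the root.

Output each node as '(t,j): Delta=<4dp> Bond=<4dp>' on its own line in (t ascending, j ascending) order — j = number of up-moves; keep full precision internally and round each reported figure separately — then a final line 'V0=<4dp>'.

(0,0): Delta=-0.0377 Bond=3.3245
(1,0): Delta=-0.1194 Bond=8.2656
(1,1): Delta=-0.0091 Bond=0.9068
(2,0): Delta=-0.3599 Bond=19.6356
(2,1): Delta=-0.0353 Bond=2.7302
(2,2): Delta=0.0000 Bond=0.0000
(3,0): Delta=-1.0000 Bond=43.3107
(3,1): Delta=-0.1361 Bond=8.2199
(3,2): Delta=0.0000 Bond=0.0000
(3,3): Delta=0.0000 Bond=0.0000
V0=0.4602

Under the risk-neutral measure, an up-move has probability p* = (R−d)/(u−d) = 0.6579 and values discount at R = 1.03.
At expiry t=4: V(4,0)=16.4786, V(4,1)=2.7735, V(4,2)=0.0000, V(4,3)=0.0000, V(4,4)=0.0000
  t=3,j=0: stock 36.0660 → up 41.8365 (V=2.7735), down 28.1314 (V=16.4786). Price 7.2447; hedge Δ=-1.0000, bond B=43.3107.
  t=3,j=1: stock 53.6365 → up 62.2184 (V=0.0000), down 41.8365 (V=2.7735). Price 0.9212; hedge Δ=-0.1361, bond B=8.2199.
  t=3,j=2: stock 79.7672 → up 92.5299 (V=0.0000), down 62.2184 (V=0.0000). Price 0.0000; hedge Δ=0.0000, bond B=0.0000.
  t=3,j=3: stock 118.6281 → up 137.6086 (V=0.0000), down 92.5299 (V=0.0000). Price 0.0000; hedge Δ=0.0000, bond B=0.0000.
  t=2,j=0: stock 46.2384 → up 53.6365 (V=0.9212), down 36.0660 (V=7.2447). Price 2.9947; hedge Δ=-0.3599, bond B=19.6356.
  t=2,j=1: stock 68.7648 → up 79.7672 (V=0.0000), down 53.6365 (V=0.9212). Price 0.3060; hedge Δ=-0.0353, bond B=2.7302.
  t=2,j=2: stock 102.2656 → up 118.6281 (V=0.0000), down 79.7672 (V=0.0000). Price 0.0000; hedge Δ=0.0000, bond B=0.0000.
  t=1,j=0: stock 59.2800 → up 68.7648 (V=0.3060), down 46.2384 (V=2.9947). Price 1.1901; hedge Δ=-0.1194, bond B=8.2656.
  t=1,j=1: stock 88.1600 → up 102.2656 (V=0.0000), down 68.7648 (V=0.3060). Price 0.1016; hedge Δ=-0.0091, bond B=0.9068.
  t=0,j=0: stock 76.0000 → up 88.1600 (V=0.1016), down 59.2800 (V=1.1901). Price 0.4602; hedge Δ=-0.0377, bond B=3.3245.
Self-financing check: at every node Δ·S+B equals the discounted successor values.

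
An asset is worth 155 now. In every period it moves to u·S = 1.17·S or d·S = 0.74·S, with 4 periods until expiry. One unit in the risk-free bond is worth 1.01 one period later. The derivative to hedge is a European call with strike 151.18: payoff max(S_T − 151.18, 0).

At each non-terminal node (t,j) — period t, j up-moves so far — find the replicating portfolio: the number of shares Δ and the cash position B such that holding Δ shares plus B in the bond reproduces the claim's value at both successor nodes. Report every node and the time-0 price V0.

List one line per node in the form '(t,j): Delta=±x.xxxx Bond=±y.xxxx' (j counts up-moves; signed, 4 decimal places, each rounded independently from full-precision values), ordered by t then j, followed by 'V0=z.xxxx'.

Risk-neutral probability p* = (R−d)/(u−d) = (1.01−0.74)/(1.17−0.74) = 0.6279.
Payoff layer (t=4): V(4,0)=0.0000, V(4,1)=0.0000, V(4,2)=0.0000, V(4,3)=32.5250, V(4,4)=139.2725
(3,0): S=62.8097. Δ = (V_up−V_dn)/(S_up−S_dn) = (0.0000−0.0000)/(73.4874−46.4792) = 0.0000. V = [p*·0.0000 + (1−p*)·0.0000]/1.01 = 0.0000. B = V − Δ·S = 0.0000.
(3,1): S=99.3073. Δ = (V_up−V_dn)/(S_up−S_dn) = (0.0000−0.0000)/(116.1895−73.4874) = 0.0000. V = [p*·0.0000 + (1−p*)·0.0000]/1.01 = 0.0000. B = V − Δ·S = 0.0000.
(3,2): S=157.0128. Δ = (V_up−V_dn)/(S_up−S_dn) = (32.5250−0.0000)/(183.7050−116.1895) = 0.4817. V = [p*·32.5250 + (1−p*)·0.0000]/1.01 = 20.2205. B = V − Δ·S = -55.4191.
(3,3): S=248.2500. Δ = (V_up−V_dn)/(S_up−S_dn) = (139.2725−32.5250)/(290.4525−183.7050) = 1.0000. V = [p*·139.2725 + (1−p*)·32.5250]/1.01 = 98.5668. B = V − Δ·S = -149.6832.
(2,0): S=84.8780. Δ = (V_up−V_dn)/(S_up−S_dn) = (0.0000−0.0000)/(99.3073−62.8097) = 0.0000. V = [p*·0.0000 + (1−p*)·0.0000]/1.01 = 0.0000. B = V − Δ·S = 0.0000.
(2,1): S=134.1990. Δ = (V_up−V_dn)/(S_up−S_dn) = (20.2205−0.0000)/(157.0128−99.3073) = 0.3504. V = [p*·20.2205 + (1−p*)·0.0000]/1.01 = 12.5709. B = V − Δ·S = -34.4535.
(2,2): S=212.1795. Δ = (V_up−V_dn)/(S_up−S_dn) = (98.5668−20.2205)/(248.2500−157.0128) = 0.8587. V = [p*·98.5668 + (1−p*)·20.2205]/1.01 = 68.7274. B = V − Δ·S = -113.4734.
(1,0): S=114.7000. Δ = (V_up−V_dn)/(S_up−S_dn) = (12.5709−0.0000)/(134.1990−84.8780) = 0.2549. V = [p*·12.5709 + (1−p*)·0.0000]/1.01 = 7.8152. B = V − Δ·S = -21.4194.
(1,1): S=181.3500. Δ = (V_up−V_dn)/(S_up−S_dn) = (68.7274−12.5709)/(212.1795−134.1990) = 0.7201. V = [p*·68.7274 + (1−p*)·12.5709]/1.01 = 47.3584. B = V − Δ·S = -83.2383.
(0,0): S=155.0000. Δ = (V_up−V_dn)/(S_up−S_dn) = (47.3584−7.8152)/(181.3500−114.7000) = 0.5933. V = [p*·47.3584 + (1−p*)·7.8152]/1.01 = 32.3214. B = V − Δ·S = -59.6395.
Each (Δ,B) replicates both successor values, so the strategy is self-financing and V0 is arbitrage-free.

(0,0): Delta=0.5933 Bond=-59.6395
(1,0): Delta=0.2549 Bond=-21.4194
(1,1): Delta=0.7201 Bond=-83.2383
(2,0): Delta=0.0000 Bond=0.0000
(2,1): Delta=0.3504 Bond=-34.4535
(2,2): Delta=0.8587 Bond=-113.4734
(3,0): Delta=0.0000 Bond=0.0000
(3,1): Delta=0.0000 Bond=0.0000
(3,2): Delta=0.4817 Bond=-55.4191
(3,3): Delta=1.0000 Bond=-149.6832
V0=32.3214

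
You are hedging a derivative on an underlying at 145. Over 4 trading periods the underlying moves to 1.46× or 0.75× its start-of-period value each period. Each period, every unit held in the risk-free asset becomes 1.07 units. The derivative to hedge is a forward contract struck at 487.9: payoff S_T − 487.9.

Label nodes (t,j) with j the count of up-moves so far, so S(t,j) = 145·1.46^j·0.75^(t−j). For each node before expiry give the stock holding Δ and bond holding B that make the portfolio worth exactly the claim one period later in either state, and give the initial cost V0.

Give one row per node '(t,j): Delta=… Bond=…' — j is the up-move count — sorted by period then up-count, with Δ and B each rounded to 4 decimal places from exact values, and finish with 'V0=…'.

(0,0): Delta=1.0000 Bond=-372.2166
(1,0): Delta=1.0000 Bond=-398.2717
(1,1): Delta=1.0000 Bond=-398.2717
(2,0): Delta=1.0000 Bond=-426.1508
(2,1): Delta=1.0000 Bond=-426.1508
(2,2): Delta=1.0000 Bond=-426.1508
(3,0): Delta=1.0000 Bond=-455.9813
(3,1): Delta=1.0000 Bond=-455.9813
(3,2): Delta=1.0000 Bond=-455.9813
(3,3): Delta=1.0000 Bond=-455.9813
V0=-227.2166

Since d<R<u, set p* = (R−d)/(u−d) = 0.4507; price each node as the discounted p*-expectation of its children.
Payoff layer (t=4): V(4,0)=-442.0211, V(4,1)=-398.5891, V(4,2)=-314.0414, V(4,3)=-149.4552, V(4,4)=170.9392
  t=3,j=0: stock 61.1719 → up 89.3109 (V=-398.5891), down 45.8789 (V=-442.0211). Price -394.8094; hedge Δ=1.0000, bond B=-455.9813.
  t=3,j=1: stock 119.0812 → up 173.8586 (V=-314.0414), down 89.3109 (V=-398.5891). Price -336.9001; hedge Δ=1.0000, bond B=-455.9813.
  t=3,j=2: stock 231.8115 → up 338.4448 (V=-149.4552), down 173.8586 (V=-314.0414). Price -224.1698; hedge Δ=1.0000, bond B=-455.9813.
  t=3,j=3: stock 451.2597 → up 658.8392 (V=170.9392), down 338.4448 (V=-149.4552). Price -4.7216; hedge Δ=1.0000, bond B=-455.9813.
  t=2,j=0: stock 81.5625 → up 119.0812 (V=-336.9001), down 61.1719 (V=-394.8094). Price -344.5883; hedge Δ=1.0000, bond B=-426.1508.
  t=2,j=1: stock 158.7750 → up 231.8115 (V=-224.1698), down 119.0812 (V=-336.9001). Price -267.3758; hedge Δ=1.0000, bond B=-426.1508.
  t=2,j=2: stock 309.0820 → up 451.2597 (V=-4.7216), down 231.8115 (V=-224.1698). Price -117.0688; hedge Δ=1.0000, bond B=-426.1508.
  t=1,j=0: stock 108.7500 → up 158.7750 (V=-267.3758), down 81.5625 (V=-344.5883). Price -289.5217; hedge Δ=1.0000, bond B=-398.2717.
  t=1,j=1: stock 211.7000 → up 309.0820 (V=-117.0688), down 158.7750 (V=-267.3758). Price -186.5717; hedge Δ=1.0000, bond B=-398.2717.
  t=0,j=0: stock 145.0000 → up 211.7000 (V=-186.5717), down 108.7500 (V=-289.5217). Price -227.2166; hedge Δ=1.0000, bond B=-372.2166.
Check: Δ(0,0)·S0 + B(0,0) = -227.2166 = V0.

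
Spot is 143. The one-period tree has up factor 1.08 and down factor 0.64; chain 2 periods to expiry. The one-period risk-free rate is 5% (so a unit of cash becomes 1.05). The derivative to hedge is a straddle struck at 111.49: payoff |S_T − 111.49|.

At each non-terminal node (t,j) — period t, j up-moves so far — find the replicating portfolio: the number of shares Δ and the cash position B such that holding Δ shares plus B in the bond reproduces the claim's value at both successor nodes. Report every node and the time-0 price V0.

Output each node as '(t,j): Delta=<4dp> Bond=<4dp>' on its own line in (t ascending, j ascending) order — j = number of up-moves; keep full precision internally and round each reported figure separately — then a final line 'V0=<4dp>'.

(0,0): Delta=0.5601 Bond=-34.8555
(1,0): Delta=-1.0000 Bond=106.1810
(1,1): Delta=0.6277 Bond=-47.0456
V0=45.2371

The replicating-portfolio and risk-neutral prices coincide; use p* = (1.05−0.64)/(1.08−0.64) = 0.9318 for the latter.
Terminal values V(2,·): V(2,0)=52.9172, V(2,1)=12.6484, V(2,2)=55.3052
(1,0): S=91.5200. Δ = (V_up−V_dn)/(S_up−S_dn) = (12.6484−52.9172)/(98.8416−58.5728) = -1.0000. V = [p*·12.6484 + (1−p*)·52.9172]/1.05 = 14.6610. B = V − Δ·S = 106.1810.
(1,1): S=154.4400. Δ = (V_up−V_dn)/(S_up−S_dn) = (55.3052−12.6484)/(166.7952−98.8416) = 0.6277. V = [p*·55.3052 + (1−p*)·12.6484]/1.05 = 49.9017. B = V − Δ·S = -47.0456.
(0,0): S=143.0000. Δ = (V_up−V_dn)/(S_up−S_dn) = (49.9017−14.6610)/(154.4400−91.5200) = 0.5601. V = [p*·49.9017 + (1−p*)·14.6610]/1.05 = 45.2371. B = V − Δ·S = -34.8555.
The time-0 hedge costs 45.2371, which is the no-arbitrage price.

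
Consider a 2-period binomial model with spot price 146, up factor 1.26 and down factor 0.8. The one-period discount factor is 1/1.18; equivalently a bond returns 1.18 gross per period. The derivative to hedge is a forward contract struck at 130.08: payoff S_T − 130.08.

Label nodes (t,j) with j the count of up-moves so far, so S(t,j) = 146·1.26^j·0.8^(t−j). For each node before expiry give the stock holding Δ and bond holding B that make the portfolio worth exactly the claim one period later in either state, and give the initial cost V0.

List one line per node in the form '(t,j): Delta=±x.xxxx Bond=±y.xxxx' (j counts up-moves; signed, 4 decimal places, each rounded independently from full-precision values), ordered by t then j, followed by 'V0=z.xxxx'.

(0,0): Delta=1.0000 Bond=-93.4214
(1,0): Delta=1.0000 Bond=-110.2373
(1,1): Delta=1.0000 Bond=-110.2373
V0=52.5786

The replicating-portfolio and risk-neutral prices coincide; use p* = (1.18−0.8)/(1.26−0.8) = 0.8261 for the latter.
Terminal payoffs: V(2,0)=-36.6400, V(2,1)=17.0880, V(2,2)=101.7096
Node (1,0) S=116.8000: V=(p*·17.0880+(1−p*)·-36.6400)/1.18=6.5627; Δ=(17.0880−-36.6400)/(147.1680−93.4400)=1.0000; B=V−Δ·S=-110.2373
Node (1,1) S=183.9600: V=(p*·101.7096+(1−p*)·17.0880)/1.18=73.7227; Δ=(101.7096−17.0880)/(231.7896−147.1680)=1.0000; B=V−Δ·S=-110.2373
Node (0,0) S=146.0000: V=(p*·73.7227+(1−p*)·6.5627)/1.18=52.5786; Δ=(73.7227−6.5627)/(183.9600−116.8000)=1.0000; B=V−Δ·S=-93.4214
Self-financing check: at every node Δ·S+B equals the discounted successor values.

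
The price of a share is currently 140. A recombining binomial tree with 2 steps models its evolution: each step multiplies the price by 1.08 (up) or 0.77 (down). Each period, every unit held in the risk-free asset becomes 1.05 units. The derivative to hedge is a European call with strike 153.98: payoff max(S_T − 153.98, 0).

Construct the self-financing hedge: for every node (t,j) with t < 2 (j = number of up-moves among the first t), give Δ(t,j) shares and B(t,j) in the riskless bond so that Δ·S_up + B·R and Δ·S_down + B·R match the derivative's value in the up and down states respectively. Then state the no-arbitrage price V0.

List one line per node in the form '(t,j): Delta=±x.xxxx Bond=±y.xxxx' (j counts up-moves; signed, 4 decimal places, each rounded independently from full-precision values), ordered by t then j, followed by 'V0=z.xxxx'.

Under the risk-neutral measure, an up-move has probability p* = (R−d)/(u−d) = 0.9032 and values discount at R = 1.05.
Terminal values V(2,·): V(2,0)=0.0000, V(2,1)=0.0000, V(2,2)=9.3160
  t=1,j=0: stock 107.8000 → up 116.4240 (V=0.0000), down 83.0060 (V=0.0000). Price 0.0000; hedge Δ=0.0000, bond B=0.0000.
  t=1,j=1: stock 151.2000 → up 163.2960 (V=9.3160), down 116.4240 (V=0.0000). Price 8.0138; hedge Δ=0.1988, bond B=-22.0378.
  t=0,j=0: stock 140.0000 → up 151.2000 (V=8.0138), down 107.8000 (V=0.0000). Price 6.8936; hedge Δ=0.1846, bond B=-18.9573.
The time-0 hedge costs 6.8936, which is the no-arbitrage price.

(0,0): Delta=0.1846 Bond=-18.9573
(1,0): Delta=0.0000 Bond=0.0000
(1,1): Delta=0.1988 Bond=-22.0378
V0=6.8936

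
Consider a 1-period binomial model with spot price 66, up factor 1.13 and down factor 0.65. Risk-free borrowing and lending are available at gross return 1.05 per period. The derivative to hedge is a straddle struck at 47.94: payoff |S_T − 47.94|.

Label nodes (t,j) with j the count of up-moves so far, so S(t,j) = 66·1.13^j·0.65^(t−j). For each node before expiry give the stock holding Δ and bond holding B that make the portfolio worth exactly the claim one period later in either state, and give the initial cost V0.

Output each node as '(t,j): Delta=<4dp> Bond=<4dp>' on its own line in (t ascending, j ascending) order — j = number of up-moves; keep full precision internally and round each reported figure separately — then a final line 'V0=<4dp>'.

(0,0): Delta=0.6818 Bond=-23.0571
V0=21.9429

No-arbitrage ⇒ martingale measure with p* = (R−d)/(u−d) = 0.8333.
Terminal payoffs: V(1,0)=5.0400, V(1,1)=26.6400
  t=0,j=0: stock 66.0000 → up 74.5800 (V=26.6400), down 42.9000 (V=5.0400). Price 21.9429; hedge Δ=0.6818, bond B=-23.0571.
The time-0 hedge costs 21.9429, which is the no-arbitrage price.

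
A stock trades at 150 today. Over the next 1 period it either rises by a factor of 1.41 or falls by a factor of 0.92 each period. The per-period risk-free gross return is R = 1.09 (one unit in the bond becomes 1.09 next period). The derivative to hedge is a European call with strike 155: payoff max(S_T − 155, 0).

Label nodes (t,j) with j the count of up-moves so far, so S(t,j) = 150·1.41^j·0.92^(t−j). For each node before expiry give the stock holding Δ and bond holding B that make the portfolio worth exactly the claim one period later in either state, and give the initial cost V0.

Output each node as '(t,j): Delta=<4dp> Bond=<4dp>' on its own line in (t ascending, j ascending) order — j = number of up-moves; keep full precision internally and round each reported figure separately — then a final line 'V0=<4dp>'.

Risk-neutral probability p* = (R−d)/(u−d) = (1.09−0.92)/(1.41−0.92) = 0.3469.
Terminal payoffs: V(1,0)=0.0000, V(1,1)=56.5000
Node (0,0) S=150.0000: V=(p*·56.5000+(1−p*)·0.0000)/1.09=17.9835; Δ=(56.5000−0.0000)/(211.5000−138.0000)=0.7687; B=V−Δ·S=-97.3226
Root portfolio cost Δ·150+B reproduces V0=17.9835.

(0,0): Delta=0.7687 Bond=-97.3226
V0=17.9835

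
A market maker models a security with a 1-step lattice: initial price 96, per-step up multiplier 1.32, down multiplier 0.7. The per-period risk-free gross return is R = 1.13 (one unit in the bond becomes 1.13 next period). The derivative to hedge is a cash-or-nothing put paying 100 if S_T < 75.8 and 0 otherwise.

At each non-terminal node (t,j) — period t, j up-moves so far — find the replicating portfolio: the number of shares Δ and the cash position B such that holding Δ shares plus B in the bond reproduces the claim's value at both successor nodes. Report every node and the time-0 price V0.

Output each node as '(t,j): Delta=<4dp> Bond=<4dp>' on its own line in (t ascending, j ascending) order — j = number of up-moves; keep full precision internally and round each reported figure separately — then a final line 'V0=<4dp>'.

The replicating-portfolio and risk-neutral prices coincide; use p* = (1.13−0.7)/(1.32−0.7) = 0.6935 for the latter.
Terminal values V(1,·): V(1,0)=100.0000, V(1,1)=0.0000
(0,0): S=96.0000. Δ = (V_up−V_dn)/(S_up−S_dn) = (0.0000−100.0000)/(126.7200−67.2000) = -1.6801. V = [p*·0.0000 + (1−p*)·100.0000]/1.13 = 27.1196. B = V − Δ·S = 188.4099.
Root portfolio cost Δ·96+B reproduces V0=27.1196.

(0,0): Delta=-1.6801 Bond=188.4099
V0=27.1196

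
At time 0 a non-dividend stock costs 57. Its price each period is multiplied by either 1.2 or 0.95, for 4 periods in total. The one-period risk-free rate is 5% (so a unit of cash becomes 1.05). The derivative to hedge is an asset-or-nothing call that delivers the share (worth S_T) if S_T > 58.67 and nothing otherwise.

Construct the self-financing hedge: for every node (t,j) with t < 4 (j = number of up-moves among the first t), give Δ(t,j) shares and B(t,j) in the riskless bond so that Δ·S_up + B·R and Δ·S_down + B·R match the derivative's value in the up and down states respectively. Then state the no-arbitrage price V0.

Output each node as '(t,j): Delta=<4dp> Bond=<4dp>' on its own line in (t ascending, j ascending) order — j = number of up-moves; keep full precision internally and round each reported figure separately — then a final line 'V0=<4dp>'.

Under the risk-neutral measure, an up-move has probability p* = (R−d)/(u−d) = 0.4000 and values discount at R = 1.05.
Payoff layer (t=4): V(4,0)=0.0000, V(4,1)=0.0000, V(4,2)=74.0772, V(4,3)=93.5712, V(4,4)=118.1952
  t=3,j=0: stock 48.8704 → up 58.6444 (V=0.0000), down 46.4269 (V=0.0000). Price 0.0000; hedge Δ=0.0000, bond B=0.0000.
  t=3,j=1: stock 61.7310 → up 74.0772 (V=74.0772), down 58.6444 (V=0.0000). Price 28.2199; hedge Δ=4.8000, bond B=-268.0889.
  t=3,j=2: stock 77.9760 → up 93.5712 (V=93.5712), down 74.0772 (V=74.0772). Price 77.9760; hedge Δ=1.0000, bond B=0.0000.
  t=3,j=3: stock 98.4960 → up 118.1952 (V=118.1952), down 93.5712 (V=93.5712). Price 98.4960; hedge Δ=1.0000, bond B=0.0000.
  t=2,j=0: stock 51.4425 → up 61.7310 (V=28.2199), down 48.8704 (V=0.0000). Price 10.7504; hedge Δ=2.1943, bond B=-102.1291.
  t=2,j=1: stock 64.9800 → up 77.9760 (V=77.9760), down 61.7310 (V=28.2199). Price 45.8308; hedge Δ=3.0629, bond B=-153.1937.
  t=2,j=2: stock 82.0800 → up 98.4960 (V=98.4960), down 77.9760 (V=77.9760). Price 82.0800; hedge Δ=1.0000, bond B=0.0000.
  t=1,j=0: stock 54.1500 → up 64.9800 (V=45.8308), down 51.4425 (V=10.7504). Price 23.6025; hedge Δ=2.5913, bond B=-116.7190.
  t=1,j=1: stock 68.4000 → up 82.0800 (V=82.0800), down 64.9800 (V=45.8308). Price 57.4576; hedge Δ=2.1198, bond B=-87.5392.
  t=0,j=0: stock 57.0000 → up 68.4000 (V=57.4576), down 54.1500 (V=23.6025). Price 35.3757; hedge Δ=2.3758, bond B=-100.0448.
Root portfolio cost Δ·57+B reproduces V0=35.3757.

(0,0): Delta=2.3758 Bond=-100.0448
(1,0): Delta=2.5913 Bond=-116.7190
(1,1): Delta=2.1198 Bond=-87.5392
(2,0): Delta=2.1943 Bond=-102.1291
(2,1): Delta=3.0629 Bond=-153.1937
(2,2): Delta=1.0000 Bond=0.0000
(3,0): Delta=0.0000 Bond=0.0000
(3,1): Delta=4.8000 Bond=-268.0889
(3,2): Delta=1.0000 Bond=0.0000
(3,3): Delta=1.0000 Bond=0.0000
V0=35.3757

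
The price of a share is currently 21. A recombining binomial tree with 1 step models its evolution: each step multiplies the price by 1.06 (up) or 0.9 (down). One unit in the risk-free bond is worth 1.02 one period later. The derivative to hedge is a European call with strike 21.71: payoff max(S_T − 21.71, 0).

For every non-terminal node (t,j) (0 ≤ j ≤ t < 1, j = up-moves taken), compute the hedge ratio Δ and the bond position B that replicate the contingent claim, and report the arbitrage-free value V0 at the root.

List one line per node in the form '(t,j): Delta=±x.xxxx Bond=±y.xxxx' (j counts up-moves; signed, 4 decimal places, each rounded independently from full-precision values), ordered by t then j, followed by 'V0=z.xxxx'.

The replicating-portfolio and risk-neutral prices coincide; use p* = (1.02−0.9)/(1.06−0.9) = 0.7500 for the latter.
Payoff layer (t=1): V(1,0)=0.0000, V(1,1)=0.5500
(0,0): S=21.0000. Δ = (V_up−V_dn)/(S_up−S_dn) = (0.5500−0.0000)/(22.2600−18.9000) = 0.1637. V = [p*·0.5500 + (1−p*)·0.0000]/1.02 = 0.4044. B = V − Δ·S = -3.0331.
Each (Δ,B) replicates both successor values, so the strategy is self-financing and V0 is arbitrage-free.

(0,0): Delta=0.1637 Bond=-3.0331
V0=0.4044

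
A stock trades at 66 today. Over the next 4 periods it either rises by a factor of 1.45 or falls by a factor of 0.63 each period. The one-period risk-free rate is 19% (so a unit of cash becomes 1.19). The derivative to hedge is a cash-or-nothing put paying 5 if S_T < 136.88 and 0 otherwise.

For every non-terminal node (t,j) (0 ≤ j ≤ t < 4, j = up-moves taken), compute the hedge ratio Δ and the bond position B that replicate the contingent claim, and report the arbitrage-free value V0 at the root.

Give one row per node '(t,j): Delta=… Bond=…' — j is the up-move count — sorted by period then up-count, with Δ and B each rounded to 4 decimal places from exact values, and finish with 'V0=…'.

(0,0): Delta=-0.0175 Bond=3.1035
(1,0): Delta=0.0000 Bond=2.9671
(1,1): Delta=-0.0210 Bond=4.0303
(2,0): Delta=0.0000 Bond=3.5308
(2,1): Delta=0.0000 Bond=3.5308
(2,2): Delta=-0.0252 Bond=5.3834
(3,0): Delta=0.0000 Bond=4.2017
(3,1): Delta=0.0000 Bond=4.2017
(3,2): Delta=0.0000 Bond=4.2017
(3,3): Delta=-0.0303 Bond=7.4298
V0=1.9510

Under the risk-neutral measure, an up-move has probability p* = (R−d)/(u−d) = 0.6829 and values discount at R = 1.19.
Terminal values V(4,·): V(4,0)=5.0000, V(4,1)=5.0000, V(4,2)=5.0000, V(4,3)=5.0000, V(4,4)=0.0000
Node (3,0) S=16.5031: V=(p*·5.0000+(1−p*)·5.0000)/1.19=4.2017; Δ=(5.0000−5.0000)/(23.9295−10.3970)=0.0000; B=V−Δ·S=4.2017
Node (3,1) S=37.9833: V=(p*·5.0000+(1−p*)·5.0000)/1.19=4.2017; Δ=(5.0000−5.0000)/(55.0758−23.9295)=0.0000; B=V−Δ·S=4.2017
Node (3,2) S=87.4220: V=(p*·5.0000+(1−p*)·5.0000)/1.19=4.2017; Δ=(5.0000−5.0000)/(126.7618−55.0758)=0.0000; B=V−Δ·S=4.2017
Node (3,3) S=201.2092: V=(p*·0.0000+(1−p*)·5.0000)/1.19=1.3322; Δ=(0.0000−5.0000)/(291.7534−126.7618)=-0.0303; B=V−Δ·S=7.4298
Node (2,0) S=26.1954: V=(p*·4.2017+(1−p*)·4.2017)/1.19=3.5308; Δ=(4.2017−4.2017)/(37.9833−16.5031)=0.0000; B=V−Δ·S=3.5308
Node (2,1) S=60.2910: V=(p*·4.2017+(1−p*)·4.2017)/1.19=3.5308; Δ=(4.2017−4.2017)/(87.4220−37.9833)=0.0000; B=V−Δ·S=3.5308
Node (2,2) S=138.7650: V=(p*·1.3322+(1−p*)·4.2017)/1.19=1.8841; Δ=(1.3322−4.2017)/(201.2093−87.4220)=-0.0252; B=V−Δ·S=5.3834
Node (1,0) S=41.5800: V=(p*·3.5308+(1−p*)·3.5308)/1.19=2.9671; Δ=(3.5308−3.5308)/(60.2910−26.1954)=0.0000; B=V−Δ·S=2.9671
Node (1,1) S=95.7000: V=(p*·1.8841+(1−p*)·3.5308)/1.19=2.0220; Δ=(1.8841−3.5308)/(138.7650−60.2910)=-0.0210; B=V−Δ·S=4.0303
Node (0,0) S=66.0000: V=(p*·2.0220+(1−p*)·2.9671)/1.19=1.9510; Δ=(2.0220−2.9671)/(95.7000−41.5800)=-0.0175; B=V−Δ·S=3.1035
Root portfolio cost Δ·66+B reproduces V0=1.9510.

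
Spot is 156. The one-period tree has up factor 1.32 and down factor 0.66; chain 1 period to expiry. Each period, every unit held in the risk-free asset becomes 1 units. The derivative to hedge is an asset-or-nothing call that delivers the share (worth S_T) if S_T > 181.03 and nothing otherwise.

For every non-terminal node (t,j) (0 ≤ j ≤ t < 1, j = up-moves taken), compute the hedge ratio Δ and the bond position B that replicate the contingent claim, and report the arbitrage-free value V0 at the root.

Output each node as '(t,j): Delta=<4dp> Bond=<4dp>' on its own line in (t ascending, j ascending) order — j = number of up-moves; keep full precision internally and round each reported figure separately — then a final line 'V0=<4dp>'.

No-arbitrage ⇒ martingale measure with p* = (R−d)/(u−d) = 0.5152.
Terminal values V(1,·): V(1,0)=0.0000, V(1,1)=205.9200
Node (0,0) S=156.0000: V=(p*·205.9200+(1−p*)·0.0000)/1=106.0800; Δ=(205.9200−0.0000)/(205.9200−102.9600)=2.0000; B=V−Δ·S=-205.9200
Self-financing check: at every node Δ·S+B equals the discounted successor values.

(0,0): Delta=2.0000 Bond=-205.9200
V0=106.0800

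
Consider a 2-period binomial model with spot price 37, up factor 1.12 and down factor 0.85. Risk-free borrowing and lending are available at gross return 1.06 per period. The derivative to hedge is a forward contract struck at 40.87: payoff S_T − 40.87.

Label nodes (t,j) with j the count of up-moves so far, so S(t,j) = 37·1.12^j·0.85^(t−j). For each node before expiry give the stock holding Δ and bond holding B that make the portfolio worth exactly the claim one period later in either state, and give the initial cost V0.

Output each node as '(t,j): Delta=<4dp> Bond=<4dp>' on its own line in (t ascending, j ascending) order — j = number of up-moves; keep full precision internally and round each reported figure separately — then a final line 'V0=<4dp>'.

No-arbitrage ⇒ martingale measure with p* = (R−d)/(u−d) = 0.7778.
Terminal values V(2,·): V(2,0)=-14.1375, V(2,1)=-5.6460, V(2,2)=5.5428
(1,0): S=31.4500. Δ = (V_up−V_dn)/(S_up−S_dn) = (-5.6460−-14.1375)/(35.2240−26.7325) = 1.0000. V = [p*·-5.6460 + (1−p*)·-14.1375]/1.06 = -7.1066. B = V − Δ·S = -38.5566.
(1,1): S=41.4400. Δ = (V_up−V_dn)/(S_up−S_dn) = (5.5428−-5.6460)/(46.4128−35.2240) = 1.0000. V = [p*·5.5428 + (1−p*)·-5.6460]/1.06 = 2.8834. B = V − Δ·S = -38.5566.
(0,0): S=37.0000. Δ = (V_up−V_dn)/(S_up−S_dn) = (2.8834−-7.1066)/(41.4400−31.4500) = 1.0000. V = [p*·2.8834 + (1−p*)·-7.1066]/1.06 = 0.6258. B = V − Δ·S = -36.3742.
Root portfolio cost Δ·37+B reproduces V0=0.6258.

(0,0): Delta=1.0000 Bond=-36.3742
(1,0): Delta=1.0000 Bond=-38.5566
(1,1): Delta=1.0000 Bond=-38.5566
V0=0.6258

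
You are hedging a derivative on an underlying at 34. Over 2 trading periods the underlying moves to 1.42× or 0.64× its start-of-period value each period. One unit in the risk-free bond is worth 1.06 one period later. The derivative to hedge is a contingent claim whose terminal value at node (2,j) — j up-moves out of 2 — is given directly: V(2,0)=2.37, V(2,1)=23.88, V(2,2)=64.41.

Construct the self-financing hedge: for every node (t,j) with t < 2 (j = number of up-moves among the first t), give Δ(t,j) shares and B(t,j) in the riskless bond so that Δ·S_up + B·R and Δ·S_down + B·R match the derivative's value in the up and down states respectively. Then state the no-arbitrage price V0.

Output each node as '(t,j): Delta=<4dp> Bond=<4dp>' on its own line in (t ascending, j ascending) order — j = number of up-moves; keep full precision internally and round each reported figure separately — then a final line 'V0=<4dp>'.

(0,0): Delta=1.1295 Bond=-10.7692
(1,0): Delta=1.2673 Bond=-14.4144
(1,1): Delta=1.0763 Bond=-8.8447
V0=27.6338

The replicating-portfolio and risk-neutral prices coincide; use p* = (1.06−0.64)/(1.42−0.64) = 0.5385 for the latter.
At expiry t=2: V(2,0)=2.3700, V(2,1)=23.8800, V(2,2)=64.4100
  t=1,j=0: stock 21.7600 → up 30.8992 (V=23.8800), down 13.9264 (V=2.3700). Price 13.1626; hedge Δ=1.2673, bond B=-14.4144.
  t=1,j=1: stock 48.2800 → up 68.5576 (V=64.4100), down 30.8992 (V=23.8800). Price 43.1168; hedge Δ=1.0763, bond B=-8.8447.
  t=0,j=0: stock 34.0000 → up 48.2800 (V=43.1168), down 21.7600 (V=13.1626). Price 27.6338; hedge Δ=1.1295, bond B=-10.7692.
Check: Δ(0,0)·S0 + B(0,0) = 27.6338 = V0.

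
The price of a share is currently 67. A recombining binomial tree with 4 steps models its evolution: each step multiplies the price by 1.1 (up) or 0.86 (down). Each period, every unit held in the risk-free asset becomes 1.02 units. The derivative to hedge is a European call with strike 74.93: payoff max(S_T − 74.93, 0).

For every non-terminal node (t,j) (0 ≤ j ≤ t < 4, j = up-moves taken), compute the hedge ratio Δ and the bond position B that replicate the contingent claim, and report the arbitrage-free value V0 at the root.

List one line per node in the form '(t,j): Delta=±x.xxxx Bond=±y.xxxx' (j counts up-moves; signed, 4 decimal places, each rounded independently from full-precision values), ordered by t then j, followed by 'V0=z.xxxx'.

Risk-neutral probability p* = (R−d)/(u−d) = (1.02−0.86)/(1.1−0.86) = 0.6667.
Terminal payoffs: V(4,0)=0.0000, V(4,1)=0.0000, V(4,2)=0.0000, V(4,3)=1.7622, V(4,4)=23.1647
  t=3,j=0: stock 42.6158 → up 46.8773 (V=0.0000), down 36.6495 (V=0.0000). Price 0.0000; hedge Δ=0.0000, bond B=0.0000.
  t=3,j=1: stock 54.5085 → up 59.9594 (V=0.0000), down 46.8773 (V=0.0000). Price 0.0000; hedge Δ=0.0000, bond B=0.0000.
  t=3,j=2: stock 69.7202 → up 76.6922 (V=1.7622), down 59.9594 (V=0.0000). Price 1.1518; hedge Δ=0.1053, bond B=-6.1908.
  t=3,j=3: stock 89.1770 → up 98.0947 (V=23.1647), down 76.6922 (V=1.7622). Price 15.7162; hedge Δ=1.0000, bond B=-73.4608.
  t=2,j=0: stock 49.5532 → up 54.5085 (V=0.0000), down 42.6158 (V=0.0000). Price 0.0000; hedge Δ=0.0000, bond B=0.0000.
  t=2,j=1: stock 63.3820 → up 69.7202 (V=1.1518), down 54.5085 (V=0.0000). Price 0.7528; hedge Δ=0.0757, bond B=-4.0463.
  t=2,j=2: stock 81.0700 → up 89.1770 (V=15.7162), down 69.7202 (V=1.1518). Price 10.6484; hedge Δ=0.7486, bond B=-50.0367.
  t=1,j=0: stock 57.6200 → up 63.3820 (V=0.7528), down 49.5532 (V=0.0000). Price 0.4920; hedge Δ=0.0544, bond B=-2.6446.
  t=1,j=1: stock 73.7000 → up 81.0700 (V=10.6484), down 63.3820 (V=0.7528). Price 7.2058; hedge Δ=0.5595, bond B=-34.0261.
  t=0,j=0: stock 67.0000 → up 73.7000 (V=7.2058), down 57.6200 (V=0.4920). Price 4.8704; hedge Δ=0.4175, bond B=-23.1035.
Self-financing check: at every node Δ·S+B equals the discounted successor values.

(0,0): Delta=0.4175 Bond=-23.1035
(1,0): Delta=0.0544 Bond=-2.6446
(1,1): Delta=0.5595 Bond=-34.0261
(2,0): Delta=0.0000 Bond=0.0000
(2,1): Delta=0.0757 Bond=-4.0463
(2,2): Delta=0.7486 Bond=-50.0367
(3,0): Delta=0.0000 Bond=0.0000
(3,1): Delta=0.0000 Bond=0.0000
(3,2): Delta=0.1053 Bond=-6.1908
(3,3): Delta=1.0000 Bond=-73.4608
V0=4.8704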